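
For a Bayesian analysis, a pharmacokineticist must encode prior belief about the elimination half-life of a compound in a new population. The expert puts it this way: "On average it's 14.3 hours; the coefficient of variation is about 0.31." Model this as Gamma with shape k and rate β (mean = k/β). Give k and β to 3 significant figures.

For Gamma(k, rate β): mean = k/β, variance = k/β², so CV = 1/√k.
CV = 0.31, hence k = 1/CV² = 10.4.
Then β = k/mean = 10.4/14.3 = 0.728.

k ≈ 10.4, β ≈ 0.728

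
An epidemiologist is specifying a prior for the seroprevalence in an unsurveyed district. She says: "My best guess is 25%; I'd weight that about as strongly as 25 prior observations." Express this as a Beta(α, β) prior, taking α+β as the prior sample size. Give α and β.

Under the effective-sample-size interpretation, Beta(α, β) has prior mean α/(α+β) and prior sample size α+β.
So α+β = 25 and α/(α+β) = 0.25, giving α = 0.25·25 = 6.25 and β = 25 − 6.25 = 18.75.

α = 6.25, β = 18.75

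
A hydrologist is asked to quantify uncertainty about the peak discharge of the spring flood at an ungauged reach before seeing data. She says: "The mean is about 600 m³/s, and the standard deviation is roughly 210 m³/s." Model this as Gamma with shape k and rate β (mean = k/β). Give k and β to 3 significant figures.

k ≈ 8.16, β ≈ 0.0136

For Gamma(k, rate β): mean = k/β, variance = k/β², so CV = 1/√k.
CV = SD/mean = 210/600 = 0.35, hence k = 1/CV² = 8.16.
Then β = k/mean = 8.16/600 = 0.0136.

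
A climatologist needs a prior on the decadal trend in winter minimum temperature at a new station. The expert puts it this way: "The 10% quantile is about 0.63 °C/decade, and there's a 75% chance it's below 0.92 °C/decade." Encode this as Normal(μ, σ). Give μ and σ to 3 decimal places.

μ = 0.820, σ = 0.148

The p-quantile of Normal(μ,σ) is μ + z_p·σ, with z_{0.1} = -1.282 and z_{0.75} = 0.6745.
Eliminate σ: μ = (z₂·x₁ − z₁·x₂)/(z₂ − z₁) = (0.6745·0.63 − (-1.282)·0.92)/1.956 = 0.820.
Then σ = (x₂ − x₁)/(z₂ − z₁) = (0.92 − 0.63)/1.956 = 0.148.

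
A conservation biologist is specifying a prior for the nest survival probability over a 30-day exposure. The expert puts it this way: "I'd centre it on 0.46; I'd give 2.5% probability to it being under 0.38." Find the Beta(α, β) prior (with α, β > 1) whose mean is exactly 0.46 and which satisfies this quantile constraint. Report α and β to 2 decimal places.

α ≈ 67.04, β ≈ 78.70

With mean 0.46 fixed, write α = 0.46s, β = 0.54s where s = α+β.
Need P(θ < 0.38) = 0.025 under Beta(0.46s, 0.54s). Normal approximation: (q−m)/√(m(1−m)/s) ≈ z_{0.025} = -1.96, so s ≈ 0.46·0.54·(-1.96)²/(0.38−0.46)² = 149.1.
At s = 149.1: P(θ<0.38) ≈ 0.024. Adjusting to match 0.025 gives s ≈ 145.74.
So α = 0.46·145.74 ≈ 67.04, β = 0.54·145.74 ≈ 78.70.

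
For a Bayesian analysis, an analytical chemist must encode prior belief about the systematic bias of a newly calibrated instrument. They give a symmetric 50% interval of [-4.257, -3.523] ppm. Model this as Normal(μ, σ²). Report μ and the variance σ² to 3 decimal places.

A symmetric 50% interval runs μ ± z·σ with z = 0.6745.
Half-width = 0.367, so σ = 0.367/0.6745 = 0.5441 and σ² = 0.296.
μ is the interval midpoint, -3.890.

μ = -3.890, σ² = 0.296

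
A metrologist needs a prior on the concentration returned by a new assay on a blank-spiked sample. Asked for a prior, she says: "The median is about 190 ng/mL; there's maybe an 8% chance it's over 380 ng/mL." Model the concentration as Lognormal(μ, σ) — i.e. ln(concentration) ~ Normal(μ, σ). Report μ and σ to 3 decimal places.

If T ~ Lognormal(μ,σ) then ln T ~ Normal(μ,σ), so the p-quantile of ln T is μ + z_p·σ.
ln(190) = 5.247 and ln(380) = 5.94; z_{0.5} = 0, z_{0.92} = 1.405.
σ = (5.94 − 5.247)/(1.405 − (0)) = 0.493.
μ = 5.247 − (0)·0.493 = 5.247.

μ ≈ 5.247, σ ≈ 0.493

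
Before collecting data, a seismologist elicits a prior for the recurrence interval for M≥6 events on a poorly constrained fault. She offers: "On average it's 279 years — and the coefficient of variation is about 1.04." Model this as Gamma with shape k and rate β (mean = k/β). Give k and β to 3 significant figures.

k ≈ 0.925, β ≈ 0.00331

For Gamma(k, rate β): mean = k/β, variance = k/β², so CV = 1/√k.
CV = 1.04, hence k = 1/CV² = 0.925.
Then β = k/mean = 0.925/279 = 0.00331.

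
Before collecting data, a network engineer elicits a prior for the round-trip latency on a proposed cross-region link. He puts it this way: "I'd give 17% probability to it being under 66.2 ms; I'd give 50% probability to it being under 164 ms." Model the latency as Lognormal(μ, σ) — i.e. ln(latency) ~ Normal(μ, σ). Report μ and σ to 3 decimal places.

μ ≈ 5.100, σ ≈ 0.951

If T ~ Lognormal(μ,σ) then ln T ~ Normal(μ,σ), so the p-quantile of ln T is μ + z_p·σ.
ln(66.2) = 4.193 and ln(164) = 5.1; z_{0.17} = -0.9542, z_{0.5} = 0.
σ = (5.1 − 4.193)/(0 − (-0.9542)) = 0.951.
μ = 4.193 − (-0.9542)·0.951 = 5.100.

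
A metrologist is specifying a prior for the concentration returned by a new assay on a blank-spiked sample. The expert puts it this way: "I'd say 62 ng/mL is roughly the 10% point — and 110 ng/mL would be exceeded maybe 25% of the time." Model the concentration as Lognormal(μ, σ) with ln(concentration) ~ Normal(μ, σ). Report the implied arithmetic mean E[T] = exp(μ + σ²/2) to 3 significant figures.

E[T] ≈ 94.2 ng/mL

If T ~ Lognormal(μ,σ) then ln T ~ Normal(μ,σ), so the p-quantile of ln T is μ + z_p·σ.
ln(62) = 4.127 and ln(110) = 4.7; z_{0.1} = -1.282, z_{0.75} = 0.6745.
σ = (4.7 − 4.127)/(0.6745 − (-1.282)) = 0.293.
μ = 4.127 − (-1.282)·0.293 = 4.503.
E[T] = exp(μ + σ²/2) = exp(4.503 + 0.0430) = 94.2 ng/mL.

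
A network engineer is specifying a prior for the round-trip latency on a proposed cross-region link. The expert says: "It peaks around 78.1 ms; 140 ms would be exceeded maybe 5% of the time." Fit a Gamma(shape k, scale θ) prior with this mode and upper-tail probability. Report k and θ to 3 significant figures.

k ≈ 9.18, θ ≈ 9.54

Gamma(k,θ) with k>1 has mode (k−1)θ, so θ = 78.1/(k−1).
Need P(X < 140) = 0.95 with θ tied to k this way. Start at k = 2, θ = 78.1: P(X<140) ≈ 0.535.
Too low — raise k to concentrate. Iterating converges to k ≈ 9.18.
Then θ = 78.1/(9.18−1) ≈ 9.54.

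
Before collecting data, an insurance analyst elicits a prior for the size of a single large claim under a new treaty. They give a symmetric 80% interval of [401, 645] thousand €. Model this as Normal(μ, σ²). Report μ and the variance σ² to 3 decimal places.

μ = 523.000, σ² = 9062.489

A symmetric 80% interval runs μ ± z·σ with z = 1.282.
Half-width = 122, so σ = 122/1.282 = 95.1971 and σ² = 9062.489.
μ is the interval midpoint, 523.000.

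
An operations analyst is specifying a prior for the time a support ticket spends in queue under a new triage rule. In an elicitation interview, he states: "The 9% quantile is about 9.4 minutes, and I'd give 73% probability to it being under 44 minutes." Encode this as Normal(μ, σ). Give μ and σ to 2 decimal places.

μ = 33.15, σ = 17.71

The p-quantile of Normal(μ,σ) is μ + z_p·σ, with z_{0.09} = -1.341 and z_{0.73} = 0.6128.
Eliminate σ: μ = (z₂·x₁ − z₁·x₂)/(z₂ − z₁) = (0.6128·9.4 − (-1.341)·44)/1.954 = 33.15.
Then σ = (x₂ − x₁)/(z₂ − z₁) = (44 − 9.4)/1.954 = 17.71.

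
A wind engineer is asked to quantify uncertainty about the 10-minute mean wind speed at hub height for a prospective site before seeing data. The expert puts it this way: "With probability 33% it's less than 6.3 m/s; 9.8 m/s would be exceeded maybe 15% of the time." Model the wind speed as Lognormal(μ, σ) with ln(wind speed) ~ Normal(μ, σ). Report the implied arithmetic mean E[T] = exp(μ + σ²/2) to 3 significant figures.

If T ~ Lognormal(μ,σ) then ln T ~ Normal(μ,σ), so the p-quantile of ln T is μ + z_p·σ.
ln(6.3) = 1.841 and ln(9.8) = 2.282; z_{0.33} = -0.4399, z_{0.85} = 1.036.
σ = (2.282 − 1.841)/(1.036 − (-0.4399)) = 0.299.
μ = 1.841 − (-0.4399)·0.299 = 1.972.
E[T] = exp(μ + σ²/2) = exp(1.972 + 0.0448) = 7.52 m/s.

E[T] ≈ 7.52 m/s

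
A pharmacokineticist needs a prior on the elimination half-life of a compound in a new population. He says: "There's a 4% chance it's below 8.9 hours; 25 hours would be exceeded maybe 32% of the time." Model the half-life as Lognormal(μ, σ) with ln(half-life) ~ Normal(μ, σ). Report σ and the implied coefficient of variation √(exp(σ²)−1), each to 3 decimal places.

If T ~ Lognormal(μ,σ) then ln T ~ Normal(μ,σ), so the p-quantile of ln T is μ + z_p·σ.
ln(8.9) = 2.186 and ln(25) = 3.219; z_{0.04} = -1.751, z_{0.68} = 0.4677.
σ = (3.219 − 2.186)/(0.4677 − (-1.751)) = 0.466.
μ = 2.186 − (-1.751)·0.466 = 3.001.
CV = √(exp(σ²)−1) = √(exp(0.2168)−1) = 0.492.

σ ≈ 0.466, CV ≈ 0.492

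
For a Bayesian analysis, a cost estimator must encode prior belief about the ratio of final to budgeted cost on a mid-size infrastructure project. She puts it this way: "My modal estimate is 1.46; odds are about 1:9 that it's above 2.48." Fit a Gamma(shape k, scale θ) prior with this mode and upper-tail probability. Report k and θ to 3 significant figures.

k ≈ 7.74, θ ≈ 0.217

Gamma(k,θ) with k>1 has mode (k−1)θ, so θ = 1.46/(k−1).
Need P(X < 2.48) = 0.9 with θ tied to k this way. Start at k = 2, θ = 1.46: P(X<2.48) ≈ 0.506.
Too low — raise k to concentrate. Iterating converges to k ≈ 7.74.
Then θ = 1.46/(7.74−1) ≈ 0.217.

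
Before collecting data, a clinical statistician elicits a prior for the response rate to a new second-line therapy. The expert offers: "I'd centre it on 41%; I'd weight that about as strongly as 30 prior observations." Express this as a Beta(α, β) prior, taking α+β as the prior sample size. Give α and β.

α = 12.3, β = 17.7

Under the effective-sample-size interpretation, Beta(α, β) has prior mean α/(α+β) and prior sample size α+β.
So α+β = 30 and α/(α+β) = 0.41, giving α = 0.41·30 = 12.3 and β = 30 − 12.3 = 17.7.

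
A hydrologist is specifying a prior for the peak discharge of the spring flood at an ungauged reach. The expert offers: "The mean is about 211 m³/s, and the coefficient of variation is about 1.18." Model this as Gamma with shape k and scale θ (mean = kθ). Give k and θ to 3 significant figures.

For Gamma(k, scale θ): mean = kθ, variance = kθ², so CV = 1/√k.
CV = 1.18, hence k = 1/CV² = 0.718.
Then θ = mean/k = 211/0.718 = 294.

k ≈ 0.718, θ ≈ 294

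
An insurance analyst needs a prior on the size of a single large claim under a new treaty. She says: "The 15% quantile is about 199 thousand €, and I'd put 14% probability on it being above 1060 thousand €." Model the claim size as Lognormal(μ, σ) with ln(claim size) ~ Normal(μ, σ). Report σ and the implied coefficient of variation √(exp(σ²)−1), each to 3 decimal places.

If T ~ Lognormal(μ,σ) then ln T ~ Normal(μ,σ), so the p-quantile of ln T is μ + z_p·σ.
ln(199) = 5.293 and ln(1060) = 6.966; z_{0.15} = -1.036, z_{0.86} = 1.08.
σ = (6.966 − 5.293)/(1.08 − (-1.036)) = 0.790.
μ = 5.293 − (-1.036)·0.790 = 6.112.
CV = √(exp(σ²)−1) = √(exp(0.6245)−1) = 0.931.

σ ≈ 0.790, CV ≈ 0.931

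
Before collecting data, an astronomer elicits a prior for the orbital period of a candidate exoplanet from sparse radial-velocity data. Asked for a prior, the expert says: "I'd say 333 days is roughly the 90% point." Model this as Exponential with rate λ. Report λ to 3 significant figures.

P(T < 333.0) = 1 − e^(−λ·333.0) = 0.9, so λ = −ln(1−0.9)/333.0 = −ln(0.1)/333.0 = 0.00691.

λ ≈ 0.00691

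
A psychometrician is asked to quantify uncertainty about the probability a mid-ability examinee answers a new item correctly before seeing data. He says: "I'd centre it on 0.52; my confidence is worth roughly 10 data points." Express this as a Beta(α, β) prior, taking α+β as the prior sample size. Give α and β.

Under the effective-sample-size interpretation, Beta(α, β) has prior mean α/(α+β) and prior sample size α+β.
So α+β = 10 and α/(α+β) = 0.52, giving α = 0.52·10 = 5.2 and β = 10 − 5.2 = 4.8.

α = 5.2, β = 4.8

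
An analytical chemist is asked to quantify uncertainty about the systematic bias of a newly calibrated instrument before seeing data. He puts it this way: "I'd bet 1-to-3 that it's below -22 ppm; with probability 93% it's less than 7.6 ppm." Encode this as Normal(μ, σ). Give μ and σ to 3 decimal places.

μ = -12.715, σ = 13.766

The p-quantile of Normal(μ,σ) is μ + z_p·σ, with z_{0.25} = -0.6745 and z_{0.93} = 1.476.
Eliminate σ: μ = (z₂·x₁ − z₁·x₂)/(z₂ − z₁) = (1.476·-22 − (-0.6745)·7.6)/2.15 = -12.715.
Then σ = (x₂ − x₁)/(z₂ − z₁) = (7.6 − -22)/2.15 = 13.766.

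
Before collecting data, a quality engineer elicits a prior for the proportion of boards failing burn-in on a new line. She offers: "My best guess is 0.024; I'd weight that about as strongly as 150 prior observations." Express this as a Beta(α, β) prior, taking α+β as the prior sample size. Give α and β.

Under the effective-sample-size interpretation, Beta(α, β) has prior mean α/(α+β) and prior sample size α+β.
So α+β = 150 and α/(α+β) = 0.024, giving α = 0.024·150 = 3.6 and β = 150 − 3.6 = 146.4.

α = 3.6, β = 146.4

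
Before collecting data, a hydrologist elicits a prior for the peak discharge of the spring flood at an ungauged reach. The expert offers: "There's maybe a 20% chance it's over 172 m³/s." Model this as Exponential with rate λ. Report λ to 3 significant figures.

P(T > 172.0) = e^(−λ·172.0) = 0.2, so λ = −ln(0.2)/172.0 = 0.00936.

λ ≈ 0.00936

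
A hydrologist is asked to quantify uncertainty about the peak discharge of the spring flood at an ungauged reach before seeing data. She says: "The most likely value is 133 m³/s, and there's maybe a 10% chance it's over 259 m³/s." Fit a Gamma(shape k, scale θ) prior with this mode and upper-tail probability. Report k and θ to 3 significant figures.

Gamma(k,θ) with k>1 has mode (k−1)θ, so θ = 133/(k−1).
Need P(X < 259) = 0.9 with θ tied to k this way. Start at k = 2, θ = 133: P(X<259) ≈ 0.580.
Too low — raise k to concentrate. Iterating converges to k ≈ 5.31.
Then θ = 133/(5.31−1) ≈ 30.9.

k ≈ 5.31, θ ≈ 30.9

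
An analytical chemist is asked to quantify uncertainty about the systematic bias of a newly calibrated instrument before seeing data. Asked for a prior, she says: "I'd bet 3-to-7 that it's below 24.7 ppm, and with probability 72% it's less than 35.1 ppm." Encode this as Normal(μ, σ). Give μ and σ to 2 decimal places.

μ = 29.63, σ = 9.39

For Normal(μ,σ), the p-quantile is μ + z_p·σ. Here z_{0.3} = -0.5244, z_{0.72} = 0.5828.
So 24.7 = μ − 0.5244σ and 35.1 = μ + 0.5828σ.
Subtracting: σ = (35.1 − 24.7)/(0.5828 − (-0.5244)) = 9.39.
Then μ = 24.7 − (-0.5244)·9.39 = 29.63.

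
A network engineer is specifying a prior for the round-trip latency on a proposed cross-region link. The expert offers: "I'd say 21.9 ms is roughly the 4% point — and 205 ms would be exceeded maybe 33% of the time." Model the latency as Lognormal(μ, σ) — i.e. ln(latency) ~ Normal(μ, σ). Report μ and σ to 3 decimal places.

μ ≈ 4.874, σ ≈ 1.021

If T ~ Lognormal(μ,σ) then ln T ~ Normal(μ,σ), so the p-quantile of ln T is μ + z_p·σ.
ln(21.9) = 3.086 and ln(205) = 5.323; z_{0.04} = -1.751, z_{0.67} = 0.4399.
σ = (5.323 − 3.086)/(0.4399 − (-1.751)) = 1.021.
μ = 3.086 − (-1.751)·1.021 = 4.874.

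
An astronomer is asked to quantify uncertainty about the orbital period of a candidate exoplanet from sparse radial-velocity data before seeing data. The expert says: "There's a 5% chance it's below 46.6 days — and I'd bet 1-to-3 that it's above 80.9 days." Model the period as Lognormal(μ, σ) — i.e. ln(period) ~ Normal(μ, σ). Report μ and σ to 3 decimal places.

If T ~ Lognormal(μ,σ) then ln T ~ Normal(μ,σ), so the p-quantile of ln T is μ + z_p·σ.
ln(46.6) = 3.842 and ln(80.9) = 4.393; z_{0.05} = -1.645, z_{0.75} = 0.6745.
σ = (4.393 − 3.842)/(0.6745 − (-1.645)) = 0.238.
μ = 3.842 − (-1.645)·0.238 = 4.233.

μ ≈ 4.233, σ ≈ 0.238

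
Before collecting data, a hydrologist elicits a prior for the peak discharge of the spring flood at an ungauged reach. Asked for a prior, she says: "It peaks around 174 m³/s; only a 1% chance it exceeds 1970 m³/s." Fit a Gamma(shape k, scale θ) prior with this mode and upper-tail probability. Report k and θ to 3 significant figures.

k ≈ 1.5, θ ≈ 347

Gamma(k,θ) with k>1 has mode (k−1)θ, so θ = 174/(k−1).
Need P(X < 1970) = 0.99 with θ tied to k this way. Start at k = 2, θ = 174: P(X<1970) ≈ 1.000.
Too high — lower k to spread out. Iterating converges to k ≈ 1.5.
Then θ = 174/(1.5−1) ≈ 347.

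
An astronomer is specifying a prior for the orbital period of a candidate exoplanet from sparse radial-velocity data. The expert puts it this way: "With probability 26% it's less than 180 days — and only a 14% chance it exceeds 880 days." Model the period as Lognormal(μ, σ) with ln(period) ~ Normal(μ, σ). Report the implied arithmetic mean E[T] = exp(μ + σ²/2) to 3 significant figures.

If T ~ Lognormal(μ,σ) then ln T ~ Normal(μ,σ), so the p-quantile of ln T is μ + z_p·σ.
ln(180) = 5.193 and ln(880) = 6.78; z_{0.26} = -0.6433, z_{0.86} = 1.08.
σ = (6.78 − 5.193)/(1.08 − (-0.6433)) = 0.921.
μ = 5.193 − (-0.6433)·0.921 = 5.785.
E[T] = exp(μ + σ²/2) = exp(5.785 + 0.4238) = 497 days.

E[T] ≈ 497 days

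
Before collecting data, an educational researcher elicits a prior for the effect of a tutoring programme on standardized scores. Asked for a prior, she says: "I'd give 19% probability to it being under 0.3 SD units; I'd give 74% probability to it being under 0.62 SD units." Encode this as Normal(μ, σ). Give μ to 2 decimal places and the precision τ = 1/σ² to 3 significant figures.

μ = 0.48, τ = 22.6

The p-quantile of Normal(μ,σ) is μ + z_p·σ, with z_{0.19} = -0.8779 and z_{0.74} = 0.6433.
Eliminate σ: μ = (z₂·x₁ − z₁·x₂)/(z₂ − z₁) = (0.6433·0.3 − (-0.8779)·0.62)/1.521 = 0.48.
Then σ = (x₂ − x₁)/(z₂ − z₁) = (0.62 − 0.3)/1.521 = 0.21.
Precision τ = 1/σ² = 1/0.2104² = 22.6.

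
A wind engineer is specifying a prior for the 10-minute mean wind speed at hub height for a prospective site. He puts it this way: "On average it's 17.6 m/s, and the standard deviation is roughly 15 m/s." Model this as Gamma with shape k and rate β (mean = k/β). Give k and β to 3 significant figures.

k ≈ 1.38, β ≈ 0.0782

For Gamma(k, rate β): mean = k/β, variance = k/β², so CV = 1/√k.
CV = SD/mean = 15/17.6 = 0.8523, hence k = 1/CV² = 1.38.
Then β = k/mean = 1.38/17.6 = 0.0782.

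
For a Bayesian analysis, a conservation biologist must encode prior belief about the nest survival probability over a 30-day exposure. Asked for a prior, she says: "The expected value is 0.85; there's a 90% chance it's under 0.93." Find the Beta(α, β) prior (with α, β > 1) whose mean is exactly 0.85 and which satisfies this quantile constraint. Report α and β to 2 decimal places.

With mean 0.85 fixed, write α = 0.85s, β = 0.15s where s = α+β.
Need P(θ < 0.93) = 0.9 under Beta(0.85s, 0.15s). Normal approximation: (q−m)/√(m(1−m)/s) ≈ z_{0.9} = 1.28, so s ≈ 0.85·0.15·(1.28)²/(0.93−0.85)² = 32.7.
At s = 32.7: P(θ<0.93) ≈ 0.925. Adjusting to match 0.9 gives s ≈ 26.86.
So α = 0.85·26.86 ≈ 22.83, β = 0.15·26.86 ≈ 4.03.

α ≈ 22.83, β ≈ 4.03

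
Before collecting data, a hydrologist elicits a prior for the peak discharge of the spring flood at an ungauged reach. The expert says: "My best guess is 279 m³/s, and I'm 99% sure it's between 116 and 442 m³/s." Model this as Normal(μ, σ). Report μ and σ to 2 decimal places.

μ = 279.00, σ = 63.28

A symmetric 99% interval runs μ ± z·σ with z = 2.576.
Half-width = 163, so σ = 163/2.576 = 63.28.
μ is the stated best guess, 279.00.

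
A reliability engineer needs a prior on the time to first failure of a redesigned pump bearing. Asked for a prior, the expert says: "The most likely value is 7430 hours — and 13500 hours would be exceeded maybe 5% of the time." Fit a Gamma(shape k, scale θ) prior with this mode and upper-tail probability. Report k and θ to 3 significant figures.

Gamma(k,θ) with k>1 has mode (k−1)θ, so θ = 7430/(k−1).
Need P(X < 13500) = 0.95 with θ tied to k this way. Start at k = 2, θ = 7430: P(X<13500) ≈ 0.542.
Too low — raise k to concentrate. Iterating converges to k ≈ 8.81.
Then θ = 7430/(8.81−1) ≈ 951.

k ≈ 8.81, θ ≈ 951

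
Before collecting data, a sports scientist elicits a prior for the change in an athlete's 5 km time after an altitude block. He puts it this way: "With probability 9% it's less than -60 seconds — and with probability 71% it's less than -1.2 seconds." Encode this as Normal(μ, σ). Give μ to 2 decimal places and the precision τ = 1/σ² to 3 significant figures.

μ = -18.38, τ = 0.00104

The p-quantile of Normal(μ,σ) is μ + z_p·σ, with z_{0.09} = -1.341 and z_{0.71} = 0.5534.
Eliminate σ: μ = (z₂·x₁ − z₁·x₂)/(z₂ − z₁) = (0.5534·-60 − (-1.341)·-1.2)/1.894 = -18.38.
Then σ = (x₂ − x₁)/(z₂ − z₁) = (-1.2 − -60)/1.894 = 31.04.
Precision τ = 1/σ² = 1/31.04² = 0.00104.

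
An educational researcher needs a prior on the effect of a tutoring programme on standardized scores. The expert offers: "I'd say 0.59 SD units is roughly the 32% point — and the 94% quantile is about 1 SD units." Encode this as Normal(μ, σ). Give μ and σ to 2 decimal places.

μ = 0.68, σ = 0.20

The p-quantile of Normal(μ,σ) is μ + z_p·σ, with z_{0.32} = -0.4677 and z_{0.94} = 1.555.
Eliminate σ: μ = (z₂·x₁ − z₁·x₂)/(z₂ − z₁) = (1.555·0.59 − (-0.4677)·1)/2.022 = 0.68.
Then σ = (x₂ − x₁)/(z₂ − z₁) = (1 − 0.59)/2.022 = 0.20.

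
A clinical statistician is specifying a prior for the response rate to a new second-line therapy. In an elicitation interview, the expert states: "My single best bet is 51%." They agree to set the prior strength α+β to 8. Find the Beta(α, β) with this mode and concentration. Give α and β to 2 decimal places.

For α,β > 1 the Beta mode is (α−1)/(α+β−2). With α+β = 8, the mode is (α−1)/6.
Set (α−1)/6 = 0.51 → α = 1 + 0.51·6 = 4.06.
β = 8 − α = 3.94.

α = 4.06, β = 3.94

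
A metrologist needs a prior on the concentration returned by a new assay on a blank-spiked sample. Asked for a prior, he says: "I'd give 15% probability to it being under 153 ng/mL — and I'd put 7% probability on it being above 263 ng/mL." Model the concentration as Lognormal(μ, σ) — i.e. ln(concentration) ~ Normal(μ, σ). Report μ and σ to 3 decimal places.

μ ≈ 5.254, σ ≈ 0.216

If T ~ Lognormal(μ,σ) then ln T ~ Normal(μ,σ), so the p-quantile of ln T is μ + z_p·σ.
ln(153) = 5.03 and ln(263) = 5.572; z_{0.15} = -1.036, z_{0.93} = 1.476.
σ = (5.572 − 5.03)/(1.476 − (-1.036)) = 0.216.
μ = 5.03 − (-1.036)·0.216 = 5.254.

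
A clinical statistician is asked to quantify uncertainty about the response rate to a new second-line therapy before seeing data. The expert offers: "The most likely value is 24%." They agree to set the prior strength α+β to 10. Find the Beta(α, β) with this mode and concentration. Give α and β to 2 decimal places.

For α,β > 1 the Beta mode is (α−1)/(α+β−2). With α+β = 10, the mode is (α−1)/8.
Set (α−1)/8 = 0.24 → α = 1 + 0.24·8 = 2.92.
β = 10 − α = 7.08.

α = 2.92, β = 7.08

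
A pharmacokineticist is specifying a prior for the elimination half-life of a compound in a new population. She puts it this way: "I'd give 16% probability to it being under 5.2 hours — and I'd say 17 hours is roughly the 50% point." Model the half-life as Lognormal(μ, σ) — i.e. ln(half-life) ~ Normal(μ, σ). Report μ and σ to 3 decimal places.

μ ≈ 2.833, σ ≈ 1.191

If T ~ Lognormal(μ,σ) then ln T ~ Normal(μ,σ), so the p-quantile of ln T is μ + z_p·σ.
ln(5.2) = 1.649 and ln(17) = 2.833; z_{0.16} = -0.9945, z_{0.5} = 0.
σ = (2.833 − 1.649)/(0 − (-0.9945)) = 1.191.
μ = 1.649 − (-0.9945)·1.191 = 2.833.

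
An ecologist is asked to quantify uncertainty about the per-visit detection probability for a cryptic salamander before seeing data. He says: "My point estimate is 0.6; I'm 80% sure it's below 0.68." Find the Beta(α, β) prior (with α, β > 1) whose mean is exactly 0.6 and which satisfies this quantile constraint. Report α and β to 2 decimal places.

α ≈ 16.26, β ≈ 10.84

With mean 0.6 fixed, write α = 0.6s, β = 0.4s where s = α+β.
Need P(θ < 0.68) = 0.8 under Beta(0.6s, 0.4s). Normal approximation: (q−m)/√(m(1−m)/s) ≈ z_{0.8} = 0.842, so s ≈ 0.6·0.4·(0.842)²/(0.68−0.6)² = 26.6.
At s = 26.6: P(θ<0.68) ≈ 0.797. Adjusting to match 0.8 gives s ≈ 27.10.
So α = 0.6·27.10 ≈ 16.26, β = 0.4·27.10 ≈ 10.84.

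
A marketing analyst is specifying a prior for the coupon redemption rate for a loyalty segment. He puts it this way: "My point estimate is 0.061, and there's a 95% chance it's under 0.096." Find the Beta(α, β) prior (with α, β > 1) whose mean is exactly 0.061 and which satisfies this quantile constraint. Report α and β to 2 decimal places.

α ≈ 9.17, β ≈ 141.10

With mean 0.061 fixed, write α = 0.061s, β = 0.939s where s = α+β.
Need P(θ < 0.096) = 0.95 under Beta(0.061s, 0.939s). Normal approximation: (q−m)/√(m(1−m)/s) ≈ z_{0.95} = 1.64, so s ≈ 0.061·0.939·(1.64)²/(0.096−0.061)² = 126.5.
At s = 126.5: P(θ<0.096) ≈ 0.936. Adjusting to match 0.95 gives s ≈ 150.27.
So α = 0.061·150.27 ≈ 9.17, β = 0.939·150.27 ≈ 141.10.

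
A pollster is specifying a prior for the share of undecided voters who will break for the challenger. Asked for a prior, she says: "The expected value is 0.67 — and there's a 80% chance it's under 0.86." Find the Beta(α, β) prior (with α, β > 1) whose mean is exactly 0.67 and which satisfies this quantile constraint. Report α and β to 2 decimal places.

With mean 0.67 fixed, write α = 0.67s, β = 0.33s where s = α+β.
Need P(θ < 0.86) = 0.8 under Beta(0.67s, 0.33s). Normal approximation: (q−m)/√(m(1−m)/s) ≈ z_{0.8} = 0.842, so s ≈ 0.67·0.33·(0.842)²/(0.86−0.67)² = 4.3.
At s = 4.3: P(θ<0.86) ≈ 0.796. Adjusting to match 0.8 gives s ≈ 4.43.
So α = 0.67·4.43 ≈ 2.97, β = 0.33·4.43 ≈ 1.46.

α ≈ 2.97, β ≈ 1.46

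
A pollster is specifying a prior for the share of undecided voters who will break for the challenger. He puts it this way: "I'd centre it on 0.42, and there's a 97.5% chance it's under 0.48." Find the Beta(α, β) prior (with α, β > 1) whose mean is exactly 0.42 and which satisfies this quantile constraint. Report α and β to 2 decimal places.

α ≈ 110.69, β ≈ 152.86

With mean 0.42 fixed, write α = 0.42s, β = 0.58s where s = α+β.
Need P(θ < 0.48) = 0.975 under Beta(0.42s, 0.58s). Normal approximation: (q−m)/√(m(1−m)/s) ≈ z_{0.975} = 1.96, so s ≈ 0.42·0.58·(1.96)²/(0.48−0.42)² = 259.9.
At s = 259.9: P(θ<0.48) ≈ 0.974. Adjusting to match 0.975 gives s ≈ 263.55.
So α = 0.42·263.55 ≈ 110.69, β = 0.58·263.55 ≈ 152.86.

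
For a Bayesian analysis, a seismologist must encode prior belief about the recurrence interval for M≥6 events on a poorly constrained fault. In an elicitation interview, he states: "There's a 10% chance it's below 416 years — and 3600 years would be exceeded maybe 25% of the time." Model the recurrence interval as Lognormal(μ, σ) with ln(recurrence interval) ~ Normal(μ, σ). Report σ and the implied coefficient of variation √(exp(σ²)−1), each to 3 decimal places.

If T ~ Lognormal(μ,σ) then ln T ~ Normal(μ,σ), so the p-quantile of ln T is μ + z_p·σ.
ln(416) = 6.031 and ln(3600) = 8.189; z_{0.1} = -1.282, z_{0.75} = 0.6745.
σ = (8.189 − 6.031)/(0.6745 − (-1.282)) = 1.103.
μ = 6.031 − (-1.282)·1.103 = 7.445.
CV = √(exp(σ²)−1) = √(exp(1.2172)−1) = 1.542.

σ ≈ 1.103, CV ≈ 1.542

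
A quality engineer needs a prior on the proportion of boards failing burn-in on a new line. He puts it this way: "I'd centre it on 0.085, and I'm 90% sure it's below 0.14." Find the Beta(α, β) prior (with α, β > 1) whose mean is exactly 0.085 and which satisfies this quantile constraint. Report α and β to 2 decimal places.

α ≈ 3.90, β ≈ 42.03

With mean 0.085 fixed, write α = 0.085s, β = 0.915s where s = α+β.
Need P(θ < 0.14) = 0.9 under Beta(0.085s, 0.915s). Normal approximation: (q−m)/√(m(1−m)/s) ≈ z_{0.9} = 1.28, so s ≈ 0.085·0.915·(1.28)²/(0.14−0.085)² = 42.2.
At s = 42.2: P(θ<0.14) ≈ 0.893. Adjusting to match 0.9 gives s ≈ 45.93.
So α = 0.085·45.93 ≈ 3.90, β = 0.915·45.93 ≈ 42.03.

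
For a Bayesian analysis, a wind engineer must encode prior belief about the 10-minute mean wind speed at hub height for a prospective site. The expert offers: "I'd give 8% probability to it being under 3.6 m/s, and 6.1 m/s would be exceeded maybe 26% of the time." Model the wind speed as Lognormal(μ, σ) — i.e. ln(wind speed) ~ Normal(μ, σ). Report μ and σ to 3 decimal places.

μ ≈ 1.643, σ ≈ 0.257

If T ~ Lognormal(μ,σ) then ln T ~ Normal(μ,σ), so the p-quantile of ln T is μ + z_p·σ.
ln(3.6) = 1.281 and ln(6.1) = 1.808; z_{0.08} = -1.405, z_{0.74} = 0.6433.
σ = (1.808 − 1.281)/(0.6433 − (-1.405)) = 0.257.
μ = 1.281 − (-1.405)·0.257 = 1.643.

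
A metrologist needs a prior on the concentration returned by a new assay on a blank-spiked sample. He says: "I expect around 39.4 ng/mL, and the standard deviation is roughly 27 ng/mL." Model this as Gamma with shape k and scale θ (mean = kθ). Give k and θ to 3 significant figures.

For Gamma(k, scale θ): mean = kθ, variance = kθ², so CV = 1/√k.
CV = SD/mean = 27/39.4 = 0.6853, hence k = 1/CV² = 2.13.
Then θ = mean/k = 39.4/2.13 = 18.5.

k ≈ 2.13, θ ≈ 18.5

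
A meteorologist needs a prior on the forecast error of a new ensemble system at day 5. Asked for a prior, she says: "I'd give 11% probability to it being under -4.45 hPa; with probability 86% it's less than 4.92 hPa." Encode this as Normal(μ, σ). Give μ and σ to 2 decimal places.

μ = 0.53, σ = 4.06

The p-quantile of Normal(μ,σ) is μ + z_p·σ, with z_{0.11} = -1.227 and z_{0.86} = 1.08.
Eliminate σ: μ = (z₂·x₁ − z₁·x₂)/(z₂ − z₁) = (1.08·-4.45 − (-1.227)·4.92)/2.307 = 0.53.
Then σ = (x₂ − x₁)/(z₂ − z₁) = (4.92 − -4.45)/2.307 = 4.06.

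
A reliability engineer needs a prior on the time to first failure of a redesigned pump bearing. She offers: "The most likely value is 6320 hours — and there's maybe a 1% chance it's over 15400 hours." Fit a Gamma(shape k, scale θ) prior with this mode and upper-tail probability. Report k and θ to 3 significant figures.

k ≈ 6.95, θ ≈ 1060

Gamma(k,θ) with k>1 has mode (k−1)θ, so θ = 6320/(k−1).
Need P(X < 15400) = 0.99 with θ tied to k this way. Start at k = 2, θ = 6320: P(X<15400) ≈ 0.699.
Too low — raise k to concentrate. Iterating converges to k ≈ 6.95.
Then θ = 6320/(6.95−1) ≈ 1060.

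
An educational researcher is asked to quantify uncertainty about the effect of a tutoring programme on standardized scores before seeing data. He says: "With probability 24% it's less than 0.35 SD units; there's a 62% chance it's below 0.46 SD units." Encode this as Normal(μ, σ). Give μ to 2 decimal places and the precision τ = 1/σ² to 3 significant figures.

μ = 0.43, τ = 84.6

The p-quantile of Normal(μ,σ) is μ + z_p·σ, with z_{0.24} = -0.7063 and z_{0.62} = 0.3055.
Eliminate σ: μ = (z₂·x₁ − z₁·x₂)/(z₂ − z₁) = (0.3055·0.35 − (-0.7063)·0.46)/1.012 = 0.43.
Then σ = (x₂ − x₁)/(z₂ − z₁) = (0.46 − 0.35)/1.012 = 0.11.
Precision τ = 1/σ² = 1/0.1087² = 84.6.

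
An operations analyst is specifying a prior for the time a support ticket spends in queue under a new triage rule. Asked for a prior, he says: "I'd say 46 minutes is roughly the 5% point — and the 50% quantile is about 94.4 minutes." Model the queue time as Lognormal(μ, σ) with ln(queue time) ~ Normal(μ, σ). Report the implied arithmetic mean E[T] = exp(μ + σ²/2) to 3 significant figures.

If T ~ Lognormal(μ,σ) then ln T ~ Normal(μ,σ), so the p-quantile of ln T is μ + z_p·σ.
ln(46) = 3.829 and ln(94.4) = 4.548; z_{0.05} = -1.645, z_{0.5} = 0.
σ = (4.548 − 3.829)/(0 − (-1.645)) = 0.437.
μ = 3.829 − (-1.645)·0.437 = 4.548.
E[T] = exp(μ + σ²/2) = exp(4.548 + 0.0955) = 104 minutes.

E[T] ≈ 104 minutes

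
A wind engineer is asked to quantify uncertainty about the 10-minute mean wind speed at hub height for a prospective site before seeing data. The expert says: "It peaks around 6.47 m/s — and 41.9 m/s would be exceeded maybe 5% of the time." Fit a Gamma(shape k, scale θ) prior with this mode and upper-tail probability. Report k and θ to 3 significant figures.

Gamma(k,θ) with k>1 has mode (k−1)θ, so θ = 6.47/(k−1).
Need P(X < 41.9) = 0.95 with θ tied to k this way. Start at k = 2, θ = 6.47: P(X<41.9) ≈ 0.988.
Too high — lower k to spread out. Iterating converges to k ≈ 1.64.
Then θ = 6.47/(1.64−1) ≈ 10.1.

k ≈ 1.64, θ ≈ 10.1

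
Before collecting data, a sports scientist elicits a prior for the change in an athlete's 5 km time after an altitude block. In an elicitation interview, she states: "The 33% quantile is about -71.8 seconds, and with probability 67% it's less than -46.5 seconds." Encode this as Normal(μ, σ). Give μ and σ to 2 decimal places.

μ = -59.15, σ = 28.76

For Normal(μ,σ), the p-quantile is μ + z_p·σ. Here z_{0.33} = -0.4399, z_{0.67} = 0.4399.
So -71.8 = μ − 0.4399σ and -46.5 = μ + 0.4399σ.
Subtracting: σ = (-46.5 − -71.8)/(0.4399 − (-0.4399)) = 28.76.
Then μ = -71.8 − (-0.4399)·28.76 = -59.15.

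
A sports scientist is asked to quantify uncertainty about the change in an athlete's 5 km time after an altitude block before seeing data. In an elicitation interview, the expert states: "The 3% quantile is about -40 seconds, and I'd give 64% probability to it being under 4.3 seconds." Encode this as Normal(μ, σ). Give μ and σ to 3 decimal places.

μ = -2.792, σ = 19.783

The p-quantile of Normal(μ,σ) is μ + z_p·σ, with z_{0.03} = -1.881 and z_{0.64} = 0.3585.
Eliminate σ: μ = (z₂·x₁ − z₁·x₂)/(z₂ − z₁) = (0.3585·-40 − (-1.881)·4.3)/2.239 = -2.792.
Then σ = (x₂ − x₁)/(z₂ − z₁) = (4.3 − -40)/2.239 = 19.783.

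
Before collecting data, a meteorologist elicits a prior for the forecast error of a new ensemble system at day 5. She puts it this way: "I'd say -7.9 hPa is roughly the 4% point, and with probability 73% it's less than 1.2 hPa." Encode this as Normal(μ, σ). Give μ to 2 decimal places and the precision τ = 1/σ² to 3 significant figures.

For Normal(μ,σ), the p-quantile is μ + z_p·σ. Here z_{0.04} = -1.751, z_{0.73} = 0.6128.
So -7.9 = μ − 1.751σ and 1.2 = μ + 0.6128σ.
Subtracting: σ = (1.2 − -7.9)/(0.6128 − (-1.751)) = 3.85.
Then μ = -7.9 − (-1.751)·3.85 = -1.16.
Precision τ = 1/σ² = 1/3.85² = 0.0675.

μ = -1.16, τ = 0.0675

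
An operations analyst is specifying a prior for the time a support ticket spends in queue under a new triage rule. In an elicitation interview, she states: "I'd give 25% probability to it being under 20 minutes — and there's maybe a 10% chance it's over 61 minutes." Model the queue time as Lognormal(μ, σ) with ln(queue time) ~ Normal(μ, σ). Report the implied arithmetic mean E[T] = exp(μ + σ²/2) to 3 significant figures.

If T ~ Lognormal(μ,σ) then ln T ~ Normal(μ,σ), so the p-quantile of ln T is μ + z_p·σ.
ln(20) = 2.996 and ln(61) = 4.111; z_{0.25} = -0.6745, z_{0.9} = 1.282.
σ = (4.111 − 2.996)/(1.282 − (-0.6745)) = 0.570.
μ = 2.996 − (-0.6745)·0.570 = 3.380.
E[T] = exp(μ + σ²/2) = exp(3.380 + 0.1625) = 34.6 minutes.

E[T] ≈ 34.6 minutes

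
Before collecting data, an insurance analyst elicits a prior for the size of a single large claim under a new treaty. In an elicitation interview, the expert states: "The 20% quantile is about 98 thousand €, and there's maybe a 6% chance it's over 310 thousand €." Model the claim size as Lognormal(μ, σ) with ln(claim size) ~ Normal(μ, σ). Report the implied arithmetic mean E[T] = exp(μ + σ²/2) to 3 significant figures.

If T ~ Lognormal(μ,σ) then ln T ~ Normal(μ,σ), so the p-quantile of ln T is μ + z_p·σ.
ln(98) = 4.585 and ln(310) = 5.737; z_{0.2} = -0.8416, z_{0.94} = 1.555.
σ = (5.737 − 4.585)/(1.555 − (-0.8416)) = 0.481.
μ = 4.585 − (-0.8416)·0.481 = 4.989.
E[T] = exp(μ + σ²/2) = exp(4.989 + 0.1155) = 165 thousand €.

E[T] ≈ 165 thousand €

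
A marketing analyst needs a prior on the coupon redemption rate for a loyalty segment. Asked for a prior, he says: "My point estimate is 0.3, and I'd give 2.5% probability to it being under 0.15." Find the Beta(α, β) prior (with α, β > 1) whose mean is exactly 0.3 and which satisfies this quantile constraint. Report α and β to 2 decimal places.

With mean 0.3 fixed, write α = 0.3s, β = 0.7s where s = α+β.
Need P(θ < 0.15) = 0.025 under Beta(0.3s, 0.7s). Normal approximation: (q−m)/√(m(1−m)/s) ≈ z_{0.025} = -1.96, so s ≈ 0.3·0.7·(-1.96)²/(0.15−0.3)² = 35.9.
At s = 35.9: P(θ<0.15) ≈ 0.014. Adjusting to match 0.025 gives s ≈ 28.69.
So α = 0.3·28.69 ≈ 8.61, β = 0.7·28.69 ≈ 20.08.

α ≈ 8.61, β ≈ 20.08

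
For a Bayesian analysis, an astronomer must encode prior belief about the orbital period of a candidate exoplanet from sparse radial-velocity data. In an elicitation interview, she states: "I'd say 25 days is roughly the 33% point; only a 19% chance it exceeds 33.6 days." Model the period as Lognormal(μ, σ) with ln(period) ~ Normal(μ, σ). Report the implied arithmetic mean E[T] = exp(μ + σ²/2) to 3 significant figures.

E[T] ≈ 28.3 days

If T ~ Lognormal(μ,σ) then ln T ~ Normal(μ,σ), so the p-quantile of ln T is μ + z_p·σ.
ln(25) = 3.219 and ln(33.6) = 3.515; z_{0.33} = -0.4399, z_{0.81} = 0.8779.
σ = (3.515 − 3.219)/(0.8779 − (-0.4399)) = 0.224.
μ = 3.219 − (-0.4399)·0.224 = 3.318.
E[T] = exp(μ + σ²/2) = exp(3.318 + 0.0252) = 28.3 days.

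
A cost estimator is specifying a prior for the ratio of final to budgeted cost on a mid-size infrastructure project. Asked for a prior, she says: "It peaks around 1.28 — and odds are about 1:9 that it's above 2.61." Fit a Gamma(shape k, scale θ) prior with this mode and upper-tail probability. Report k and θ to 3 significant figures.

k ≈ 4.78, θ ≈ 0.339

Gamma(k,θ) with k>1 has mode (k−1)θ, so θ = 1.28/(k−1).
Need P(X < 2.61) = 0.9 with θ tied to k this way. Start at k = 2, θ = 1.28: P(X<2.61) ≈ 0.604.
Too low — raise k to concentrate. Iterating converges to k ≈ 4.78.
Then θ = 1.28/(4.78−1) ≈ 0.339.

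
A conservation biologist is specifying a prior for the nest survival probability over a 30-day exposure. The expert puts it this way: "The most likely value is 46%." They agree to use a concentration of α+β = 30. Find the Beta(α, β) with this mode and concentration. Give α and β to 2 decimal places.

α = 13.88, β = 16.12

For α,β > 1 the Beta mode is (α−1)/(α+β−2). With α+β = 30, the mode is (α−1)/28.
Set (α−1)/28 = 0.46 → α = 1 + 0.46·28 = 13.88.
β = 30 − α = 16.12.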